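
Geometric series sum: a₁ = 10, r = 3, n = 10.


Sₙ = 10×(3^10 - 1)/(3 - 1)
= 10×(59049 - 1)/2
= 10×59048/2
= 295240

S_10 = 295240


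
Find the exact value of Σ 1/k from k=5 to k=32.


Σₖ₌5^32 1/k = 1/5 + 1/6 + 1/7 + ... + 1/32
= 285220390427639/144403552893600
≈ 1.9752

Sum = 285220390427639/144403552893600 ≈ 1.9752


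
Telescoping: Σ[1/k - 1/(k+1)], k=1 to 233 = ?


Telescoping: adjacent terms cancel.
= 1/1 - 1/234
= 1 - 1/234 = 233/234

Sum = 233/234


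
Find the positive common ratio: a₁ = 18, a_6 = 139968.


r^(n-1) = aₙ/a₁
r^5 = 139968/18 = 7776
r = 7776^(1/5)
= 6

r = 6


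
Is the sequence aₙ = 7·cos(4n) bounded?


For all n, -1 ≤ cos(4n) ≤ 1, so -7 ≤ 7·cos(4n) ≤ 7
Lower bound: -7, Upper bound: 7
The sequence IS bounded

Bounded (-7 ≤ aₙ ≤ 7)


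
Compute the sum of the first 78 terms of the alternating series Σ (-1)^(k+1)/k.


S = 1 - 1/2 + 1/3 - 1/4 + 1/5 - 1/6 + 1/7 - 1/8 ± ...
= 0.6868
(Full series converges to +ln(2) ≈ +0.6931)

S_78 = 0.6868


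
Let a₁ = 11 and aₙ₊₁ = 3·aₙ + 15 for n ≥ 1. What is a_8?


Computing step by step:
a_1 = 11
a_2 = 48
a_3 = 159
a_4 = 492
a_5 = 1491
a_6 = 4488
a_7 = 13479
a_8 = 40452


a_8 = 40452


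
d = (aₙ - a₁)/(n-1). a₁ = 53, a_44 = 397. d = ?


d = (aₙ - a₁)/(n-1)
= (397 - 53)/(44-1)
= 344/43 = 8

d = 8


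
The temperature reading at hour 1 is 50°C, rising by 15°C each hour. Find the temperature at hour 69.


aₙ = a₁ + (n-1)d
= 50 + (69-1)×15
= 50 + 1020
= 1070

a_69 = 1070


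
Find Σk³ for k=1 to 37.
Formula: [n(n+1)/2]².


n(n+1)/2 = 37×38/2 = 703
Σk³ = 703² = 494209

Σk³ = 494209


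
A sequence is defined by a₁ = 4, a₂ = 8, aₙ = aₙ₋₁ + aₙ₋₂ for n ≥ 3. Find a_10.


Computing iteratively: 4, 8, 12, 20, 32, 52, 84, 136, 220, 356
a_10 = 356

a_10 = 356


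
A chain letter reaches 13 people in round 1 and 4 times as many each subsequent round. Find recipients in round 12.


aₙ = a₁·r^(n-1)
= 13×4^11
= 13×4194304
= 54525952

a_12 = 54525952


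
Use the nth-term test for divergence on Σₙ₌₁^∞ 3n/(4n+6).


lim(n→∞) 3n/(4n+6) = 3/4 = 3/4  (divide numerator and denominator by n)
lim aₙ = 3/4 ≠ 0 → series DIVERGES

Diverges (lim aₙ = 3/4 ≠ 0)


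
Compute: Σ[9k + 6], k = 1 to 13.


Σ(9k+6) = 9·Σk + 6·n
= 9·91 + 6·13
= 819 + 78 = 897

Σ = 897


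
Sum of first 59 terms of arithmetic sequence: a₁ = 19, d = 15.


aₙ = 19 + (59-1)×15 = 889
Sₙ = n(a₁+aₙ)/2 = 59×(19+889)/2
= 59×908/2 = 26786

S_59 = 26786


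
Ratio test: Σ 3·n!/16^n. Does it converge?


aₙ = 3·n!/16^n
a_{n+1}/aₙ = (n+1)!/16^(n+1) × 16^n/n!  (constant 3 cancels)
= (n+1)/16
L = lim(n→∞) (n+1)/16 = ∞
L > 1 → series DIVERGES

Diverges (ratio test: L = ∞ > 1)


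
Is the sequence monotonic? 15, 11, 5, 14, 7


Differences: -4, -6, 9, -7
Difference at position 3 is +9 (> 0) but position 1 is -4 (< 0) — sequence both rises and falls
→ NOT monotonic

Not monotonic


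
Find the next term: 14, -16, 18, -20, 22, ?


Pattern: alternating sign, magnitude arithmetic (d=2)
Terms: 14, -16, 18, -20, 22
Next term = -24

Next term = -24


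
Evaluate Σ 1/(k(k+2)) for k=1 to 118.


1/(k(k+2)) = (1/2)·(1/k - 1/(k+2)) (partial fractions)
Telescoping: Σ = (1/2)·(1 + 1/2 - 1/119 - 1/120) = 21181/28560

Sum = 21181/28560


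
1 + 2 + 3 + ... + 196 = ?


n(n+1)/2 = 196×197/2 = 38612/2 = 19306

Σk = 19306


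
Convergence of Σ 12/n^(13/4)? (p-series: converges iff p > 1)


p-series test: Σ c/n^p converges if p > 1, diverges if p ≤ 1 (constant c > 0 doesn't affect convergence).
p = 13/4
13/4 > 1 → CONVERGES

Converges (p = 13/4 > 1)


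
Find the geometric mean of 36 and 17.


GM = √(36×17) = √612 = 24.7386

GM = 24.7386


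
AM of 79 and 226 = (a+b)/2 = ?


AM = (79 + 226)/2 = 305/2 = 152.5

AM = 152.5


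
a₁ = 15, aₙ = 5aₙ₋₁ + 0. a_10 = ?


Computing step by step:
a_1 = 15
a_2 = 75
a_3 = 375
a_4 = 1875
a_5 = 9375
a_6 = 46875
a_7 = 234375
a_8 = 1171875
a_9 = 5859375
a_10 = 29296875


a_10 = 29296875


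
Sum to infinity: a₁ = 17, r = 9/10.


S∞ = a₁/(1-r) = 17/(1 - 9/10)
= 17/(1/10)
= 170

S∞ = 170


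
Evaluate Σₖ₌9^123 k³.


Σₖ₌9^123 k³ = [123·124/2]² − [8·9/2]²
= 58155876 − 1296 = 58154580

Σk³ = 58154580


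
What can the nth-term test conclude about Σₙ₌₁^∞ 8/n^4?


lim(n→∞) 8/n^4 = 0
lim aₙ = 0 → nth-term test is INCONCLUSIVE
(Need other tests; this is actually a convergent p-series with p=4 > 1)

Inconclusive (lim aₙ = 0; need another test)


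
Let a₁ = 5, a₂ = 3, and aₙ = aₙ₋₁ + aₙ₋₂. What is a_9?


Computing iteratively: 5, 3, 8, 11, 19, 30, 49, 79, 128
a_9 = 128

a_9 = 128


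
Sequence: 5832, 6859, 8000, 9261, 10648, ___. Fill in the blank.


Pattern: perfect cubes: n³
Terms: 5832, 6859, 8000, 9261, 10648
Next term = 12167

Next term = 12167


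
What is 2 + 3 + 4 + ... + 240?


Σₖ₌2^240 k = Σₖ₌₁^240 k − Σₖ₌₁^1 k
= 240·241/2 − 1·2/2
= 28920 − 1 = 28919

Σk = 28919


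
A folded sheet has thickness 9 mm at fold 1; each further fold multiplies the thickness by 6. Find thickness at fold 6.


aₙ = a₁·r^(n-1)
= 9×6^5
= 9×7776
= 69984

a_6 = 69984


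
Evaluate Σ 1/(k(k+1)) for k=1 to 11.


1/(k(k+1)) = 1/k - 1/(k+1) (partial fractions)
Telescoping: Σ = 1 - 1/12 = 11/12

Sum = 11/12


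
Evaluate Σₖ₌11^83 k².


Σₖ₌11^83 k² = Σₖ₌₁^83 k² − Σₖ₌₁^10 k²
= 83·84·167/6 − 10·11·21/6
= 194054 − 385 = 193669

Σk² = 193669


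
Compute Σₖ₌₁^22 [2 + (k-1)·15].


aₙ = 2 + (22-1)×15 = 317
Sₙ = n(a₁+aₙ)/2 = 22×(2+317)/2
= 22×319/2 = 3509

S_22 = 3509


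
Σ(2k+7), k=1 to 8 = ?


Σ(2k+7) = 2·Σk + 7·n
= 2·36 + 7·8
= 72 + 56 = 128

Σ = 128


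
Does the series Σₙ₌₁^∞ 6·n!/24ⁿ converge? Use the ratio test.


aₙ = 6·n!/24^n
a_{n+1}/aₙ = (n+1)!/24^(n+1) × 24^n/n!  (constant 6 cancels)
= (n+1)/24
L = lim(n→∞) (n+1)/24 = ∞
L > 1 → series DIVERGES

Diverges (ratio test: L = ∞ > 1)


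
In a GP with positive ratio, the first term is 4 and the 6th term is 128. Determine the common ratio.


r^(n-1) = aₙ/a₁
r^5 = 128/4 = 32
r = 32^(1/5)
= 2

r = 2


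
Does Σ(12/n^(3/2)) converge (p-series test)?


p-series test: Σ c/n^p converges if p > 1, diverges if p ≤ 1 (constant c > 0 doesn't affect convergence).
p = 3/2
3/2 > 1 → CONVERGES

Converges (p = 3/2 > 1)


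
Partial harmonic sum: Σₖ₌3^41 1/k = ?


Σₖ₌3^41 1/k = 1/3 + 1/4 + 1/5 + ... + 1/41
= 55819190615098733/19914562703599200
≈ 2.8029

Sum = 55819190615098733/19914562703599200 ≈ 2.8029


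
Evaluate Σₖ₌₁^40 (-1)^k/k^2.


S = -1 + 1/4 - 1/9 + 1/16 - 1/25 + 1/36 - 1/49 + 1/64 ± ...
= -0.8222
(Full series converges to -π²/12 ≈ -0.8225)

S_40 = -0.8222


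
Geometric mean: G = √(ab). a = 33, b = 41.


GM = √(33×41) = √1353 = 36.7831

GM = 36.7831


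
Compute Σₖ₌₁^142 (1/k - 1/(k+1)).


Telescoping: adjacent terms cancel.
= 1/1 - 1/143
= 1 - 1/143 = 142/143

Sum = 142/143


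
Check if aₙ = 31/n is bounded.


a₁ = 31, a₂ = 31/2, a₃ = 31/3, ...
0 < aₙ ≤ 31 for all n ≥ 1
Lower bound: 0, Upper bound: 31
The sequence IS bounded

Bounded (0 < aₙ ≤ 31)


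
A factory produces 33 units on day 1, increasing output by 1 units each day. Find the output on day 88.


aₙ = a₁ + (n-1)d
= 33 + (88-1)×1
= 33 + 87
= 120

a_88 = 120


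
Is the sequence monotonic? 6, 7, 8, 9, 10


Differences: 1, 1, 1, 1
All differences > 0 → strictly INCREASING

Monotonically increasing


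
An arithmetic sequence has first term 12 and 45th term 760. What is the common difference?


d = (aₙ - a₁)/(n-1)
= (760 - 12)/(45-1)
= 748/44 = 17

d = 17


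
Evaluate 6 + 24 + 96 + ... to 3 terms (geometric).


Sₙ = 6×(4^3 - 1)/(4 - 1)
= 6×(64 - 1)/3
= 6×63/3
= 126

S_3 = 126


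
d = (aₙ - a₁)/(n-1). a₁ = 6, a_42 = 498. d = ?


d = (aₙ - a₁)/(n-1)
= (498 - 6)/(42-1)
= 492/41 = 12

d = 12


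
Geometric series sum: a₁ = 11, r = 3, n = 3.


Sₙ = 11×(3^3 - 1)/(3 - 1)
= 11×(27 - 1)/2
= 11×26/2
= 143

S_3 = 143


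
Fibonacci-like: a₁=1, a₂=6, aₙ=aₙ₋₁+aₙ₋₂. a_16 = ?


Computing iteratively: 1, 6, 7, 13, 20, 33, 53, 86, 139, 225, 364, 589, ...
a_16 = 4037

a_16 = 4037


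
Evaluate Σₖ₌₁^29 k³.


n(n+1)/2 = 29×30/2 = 435
Σk³ = 435² = 189225

Σk³ = 189225


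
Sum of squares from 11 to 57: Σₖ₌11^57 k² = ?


Σₖ₌11^57 k² = Σₖ₌₁^57 k² − Σₖ₌₁^10 k²
= 57·58·115/6 − 10·11·21/6
= 63365 − 385 = 62980

Σk² = 62980


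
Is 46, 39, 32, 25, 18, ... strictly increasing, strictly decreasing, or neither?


Differences: -7, -7, -7, -7
All differences < 0 → strictly DECREASING

Monotonically decreasing


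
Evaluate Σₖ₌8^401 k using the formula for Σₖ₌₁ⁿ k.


Σₖ₌8^401 k = Σₖ₌₁^401 k − Σₖ₌₁^7 k
= 401·402/2 − 7·8/2
= 80601 − 28 = 80573

Σk = 80573


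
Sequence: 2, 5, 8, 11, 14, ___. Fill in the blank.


Pattern: arithmetic (d=3)
Terms: 2, 5, 8, 11, 14
Next term = 17

Next term = 17


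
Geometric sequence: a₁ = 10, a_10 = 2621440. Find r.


r^(n-1) = aₙ/a₁
r^9 = 2621440/10 = 262144
r = 262144^(1/9)
= 4

r = 4


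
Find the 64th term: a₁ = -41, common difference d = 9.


aₙ = a₁ + (n-1)d
= -41 + (64-1)×9
= -41 + 567
= 526

a_64 = 526


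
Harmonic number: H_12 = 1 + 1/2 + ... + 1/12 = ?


H_12 = 1/1 + 1/2 + 1/3 + ... + 1/12
= 86021/27720
≈ 3.1032

H_12 = 86021/27720 ≈ 3.1032


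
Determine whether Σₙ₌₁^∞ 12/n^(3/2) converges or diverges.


p-series test: Σ c/n^p converges if p > 1, diverges if p ≤ 1 (constant c > 0 doesn't affect convergence).
p = 3/2
3/2 > 1 → CONVERGES

Converges (p = 3/2 > 1)


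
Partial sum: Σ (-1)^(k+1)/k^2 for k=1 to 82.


S = 1 - 1/4 + 1/9 - 1/16 + 1/25 - 1/36 + 1/49 - 1/64 ± ...
= 0.8224
(Full series converges to +π²/12 ≈ +0.8225)

S_82 = 0.8224


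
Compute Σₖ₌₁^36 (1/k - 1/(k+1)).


Telescoping: adjacent terms cancel.
= 1/1 - 1/37
= 1 - 1/37 = 36/37

Sum = 36/37


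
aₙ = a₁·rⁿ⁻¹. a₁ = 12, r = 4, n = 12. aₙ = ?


aₙ = a₁·r^(n-1)
= 12×4^11
= 12×4194304
= 50331648

a_12 = 50331648


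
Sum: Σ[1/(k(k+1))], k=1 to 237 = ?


1/(k(k+1)) = 1/k - 1/(k+1) (partial fractions)
Telescoping: Σ = 1 - 1/238 = 237/238

Sum = 237/238


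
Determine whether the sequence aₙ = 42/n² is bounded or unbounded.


a₁ = 42, a₂ = 42/4, a₃ = 42/9, ...
0 < aₙ ≤ 42 for all n ≥ 1
The sequence IS bounded

Bounded (0 < aₙ ≤ 42)


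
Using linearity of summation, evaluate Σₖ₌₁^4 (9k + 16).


Σ(9k+16) = 9·Σk + 16·n
= 9·10 + 16·4
= 90 + 64 = 154

Σ = 154


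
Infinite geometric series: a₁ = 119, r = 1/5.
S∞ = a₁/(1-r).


S∞ = a₁/(1-r) = 119/(1 - 1/5)
= 119/(4/5)
= 595/4

S∞ = 595/4


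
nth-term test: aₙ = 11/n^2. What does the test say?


lim(n→∞) 11/n^2 = 0
lim aₙ = 0 → nth-term test is INCONCLUSIVE
(Need other tests; this is actually a convergent p-series with p=2 > 1)

Inconclusive (lim aₙ = 0; need another test)


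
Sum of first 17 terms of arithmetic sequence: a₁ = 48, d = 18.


aₙ = 48 + (17-1)×18 = 336
Sₙ = n(a₁+aₙ)/2 = 17×(48+336)/2
= 17×384/2 = 3264

S_17 = 3264


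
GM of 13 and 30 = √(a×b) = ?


GM = √(13×30) = √390 = 19.7484

GM = 19.7484


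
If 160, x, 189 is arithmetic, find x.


AM = (160 + 189)/2 = 349/2 = 174.5

AM = 174.5


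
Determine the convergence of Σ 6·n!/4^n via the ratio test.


aₙ = 6·n!/4^n
a_{n+1}/aₙ = (n+1)!/4^(n+1) × 4^n/n!  (constant 6 cancels)
= (n+1)/4
L = lim(n→∞) (n+1)/4 = ∞
L > 1 → series DIVERGES

Diverges (ratio test: L = ∞ > 1)


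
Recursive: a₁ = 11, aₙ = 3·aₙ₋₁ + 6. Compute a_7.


Computing step by step:
a_1 = 11
a_2 = 39
a_3 = 123
a_4 = 375
a_5 = 1131
a_6 = 3399
a_7 = 10203


a_7 = 10203


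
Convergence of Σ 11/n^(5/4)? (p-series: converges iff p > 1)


p-series test: Σ c/n^p converges if p > 1, diverges if p ≤ 1 (constant c > 0 doesn't affect convergence).
p = 5/4
5/4 > 1 → CONVERGES

Converges (p = 5/4 > 1)


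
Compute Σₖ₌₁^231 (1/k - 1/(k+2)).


Telescoping with gap 2: two head and two tail terms survive.
= (1 + 1/2) - (1/232 + 1/233)
= 3/2 - 1/232 - 1/233 = 80619/54056

Sum = 80619/54056


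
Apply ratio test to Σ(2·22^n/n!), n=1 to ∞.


aₙ = 2·22^n/n!
a_{n+1}/aₙ = 22^(n+1)/(n+1)! × n!/22^n  (constant 2 cancels)
= 22/(n+1)
L = lim(n→∞) 22/(n+1) = 0
L < 1 → series CONVERGES

Converges (ratio test: L = 0 < 1)


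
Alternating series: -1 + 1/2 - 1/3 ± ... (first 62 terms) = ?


S = -1 + 1/2 - 1/3 + 1/4 - 1/5 + 1/6 - 1/7 + 1/8 ± ...
= -0.6851
(Full series converges to -ln(2) ≈ -0.6931)

S_62 = -0.6851


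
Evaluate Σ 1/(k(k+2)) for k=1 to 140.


1/(k(k+2)) = (1/2)·(1/k - 1/(k+2)) (partial fractions)
Telescoping: Σ = (1/2)·(1 + 1/2 - 1/141 - 1/142) = 14875/20022

Sum = 14875/20022


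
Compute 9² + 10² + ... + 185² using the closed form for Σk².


Σₖ₌9^185 k² = Σₖ₌₁^185 k² − Σₖ₌₁^8 k²
= 185·186·371/6 − 8·9·17/6
= 2127685 − 204 = 2127481

Σk² = 2127481


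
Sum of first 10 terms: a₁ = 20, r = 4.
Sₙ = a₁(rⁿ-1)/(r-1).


Sₙ = 20×(4^10 - 1)/(4 - 1)
= 20×(1048576 - 1)/3
= 20×1048575/3
= 6990500

S_10 = 6990500


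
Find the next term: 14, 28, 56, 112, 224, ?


Pattern: geometric (r=2)
Terms: 14, 28, 56, 112, 224
Next term = 448

Next term = 448


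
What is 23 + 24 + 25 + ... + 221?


Σₖ₌23^221 k = Σₖ₌₁^221 k − Σₖ₌₁^22 k
= 221·222/2 − 22·23/2
= 24531 − 253 = 24278

Σk = 24278


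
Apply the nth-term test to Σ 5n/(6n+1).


lim(n→∞) 5n/(6n+1) = 5/6 = 5/6  (divide numerator and denominator by n)
lim aₙ = 5/6 ≠ 0 → series DIVERGES

Diverges (lim aₙ = 5/6 ≠ 0)


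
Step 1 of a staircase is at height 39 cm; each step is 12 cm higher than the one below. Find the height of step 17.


aₙ = a₁ + (n-1)d
= 39 + (17-1)×12
= 39 + 192
= 231

a_17 = 231


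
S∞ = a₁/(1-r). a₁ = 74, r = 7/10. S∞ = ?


S∞ = a₁/(1-r) = 74/(1 - 7/10)
= 74/(3/10)
= 740/3

S∞ = 740/3


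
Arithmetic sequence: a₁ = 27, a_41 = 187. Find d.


d = (aₙ - a₁)/(n-1)
= (187 - 27)/(41-1)
= 160/40 = 4

d = 4


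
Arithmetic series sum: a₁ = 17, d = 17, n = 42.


aₙ = 17 + (42-1)×17 = 714
Sₙ = n(a₁+aₙ)/2 = 42×(17+714)/2
= 42×731/2 = 15351

S_42 = 15351


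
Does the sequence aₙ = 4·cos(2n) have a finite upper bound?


For all n, -1 ≤ cos(2n) ≤ 1, so -4 ≤ 4·cos(2n) ≤ 4
Lower bound: -4, Upper bound: 4
The sequence IS bounded

Bounded (-4 ≤ aₙ ≤ 4)


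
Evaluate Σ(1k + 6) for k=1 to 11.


Σ(1k+6) = 1·Σk + 6·n
= 1·66 + 6·11
= 66 + 66 = 132

Σ = 132


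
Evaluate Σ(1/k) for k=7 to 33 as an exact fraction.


Σₖ₌7^33 1/k = 1/7 + 1/8 + 1/9 + ... + 1/33
= 21513480570229/13127595717600
≈ 1.6388

Sum = 21513480570229/13127595717600 ≈ 1.6388


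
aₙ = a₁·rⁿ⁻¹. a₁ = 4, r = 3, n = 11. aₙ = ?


aₙ = a₁·r^(n-1)
= 4×3^10
= 4×59049
= 236196

a_11 = 236196


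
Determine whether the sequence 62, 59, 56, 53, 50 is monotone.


Differences: -3, -3, -3, -3
All differences < 0 → strictly DECREASING

Monotonically decreasing


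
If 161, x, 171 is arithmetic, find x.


AM = (161 + 171)/2 = 332/2 = 166

AM = 166


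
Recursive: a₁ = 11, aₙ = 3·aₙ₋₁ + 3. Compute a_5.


Computing step by step:
a_1 = 11
a_2 = 36
a_3 = 111
a_4 = 336
a_5 = 1011


a_5 = 1011


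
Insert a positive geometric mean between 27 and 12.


GM = √(27×12) = √324 = 18

GM = 18


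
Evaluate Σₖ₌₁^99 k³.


n(n+1)/2 = 99×100/2 = 4950
Σk³ = 4950² = 24502500

Σk³ = 24502500


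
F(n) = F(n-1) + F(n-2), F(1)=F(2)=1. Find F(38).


Fibonacci sequence: 1, 1, 2, 3, 5, 8, 13, 21, 34, 55, 89, ...
F(38) = 39088169

F(38) = 39088169


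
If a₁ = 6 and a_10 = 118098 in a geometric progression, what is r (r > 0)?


r^(n-1) = aₙ/a₁
r^9 = 118098/6 = 19683
r = 19683^(1/9)
= 3

r = 3


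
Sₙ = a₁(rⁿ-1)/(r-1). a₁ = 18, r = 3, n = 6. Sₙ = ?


Sₙ = 18×(3^6 - 1)/(3 - 1)
= 18×(729 - 1)/2
= 18×728/2
= 6552

S_6 = 6552


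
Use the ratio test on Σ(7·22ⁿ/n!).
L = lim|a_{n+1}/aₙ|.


aₙ = 7·22^n/n!
a_{n+1}/aₙ = 22^(n+1)/(n+1)! × n!/22^n  (constant 7 cancels)
= 22/(n+1)
L = lim(n→∞) 22/(n+1) = 0
L < 1 → series CONVERGES

Converges (ratio test: L = 0 < 1)


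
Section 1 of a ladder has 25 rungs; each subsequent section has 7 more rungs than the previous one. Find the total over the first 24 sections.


aₙ = 25 + (24-1)×7 = 186
Sₙ = n(a₁+aₙ)/2 = 24×(25+186)/2
= 24×211/2 = 2532

S_24 = 2532


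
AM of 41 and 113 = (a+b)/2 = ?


AM = (41 + 113)/2 = 154/2 = 77

AM = 77


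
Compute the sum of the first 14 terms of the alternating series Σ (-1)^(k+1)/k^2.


S = 1 - 1/4 + 1/9 - 1/16 + 1/25 - 1/36 + 1/49 - 1/64 ± ...
= 0.8201
(Full series converges to +π²/12 ≈ +0.8225)

S_14 = 0.8201


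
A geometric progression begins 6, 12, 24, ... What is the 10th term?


aₙ = a₁·r^(n-1)
= 6×2^9
= 6×512
= 3072

a_10 = 3072


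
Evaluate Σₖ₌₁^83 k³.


n(n+1)/2 = 83×84/2 = 3486
Σk³ = 3486² = 12152196

Σk³ = 12152196


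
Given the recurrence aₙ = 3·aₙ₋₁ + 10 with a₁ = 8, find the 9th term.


Computing step by step:
a_1 = 8
a_2 = 34
a_3 = 112
a_4 = 346
a_5 = 1048
a_6 = 3154
a_7 = 9472
a_8 = 28426
a_9 = 85288


a_9 = 85288


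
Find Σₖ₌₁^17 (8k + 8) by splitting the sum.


Σ(8k+8) = 8·Σk + 8·n
= 8·153 + 8·17
= 1224 + 136 = 1360

Σ = 1360


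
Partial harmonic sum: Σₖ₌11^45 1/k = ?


Σₖ₌11^45 1/k = 1/11 + 1/12 + 1/13 + ... + 1/45
= 13808926545210682009/9419588158802421600
≈ 1.466

Sum = 13808926545210682009/9419588158802421600 ≈ 1.466


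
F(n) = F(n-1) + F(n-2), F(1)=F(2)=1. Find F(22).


Fibonacci sequence: 1, 1, 2, 3, 5, 8, 13, 21, 34, 55, 89, ...
F(22) = 17711

F(22) = 17711


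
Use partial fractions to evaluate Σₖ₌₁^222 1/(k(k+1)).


1/(k(k+1)) = 1/k - 1/(k+1) (partial fractions)
Telescoping: Σ = 1 - 1/223 = 222/223

Sum = 222/223


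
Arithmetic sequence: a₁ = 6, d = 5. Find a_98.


aₙ = a₁ + (n-1)d
= 6 + (98-1)×5
= 6 + 485
= 491

a_98 = 491


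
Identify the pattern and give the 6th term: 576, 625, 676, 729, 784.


Pattern: perfect squares: n²
Terms: 576, 625, 676, 729, 784
Next term = 841

Next term = 841


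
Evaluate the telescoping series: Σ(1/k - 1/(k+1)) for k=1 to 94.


Telescoping: adjacent terms cancel.
= 1/1 - 1/95
= 1 - 1/95 = 94/95

Sum = 94/95


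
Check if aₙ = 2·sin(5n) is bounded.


For all n, -1 ≤ sin(5n) ≤ 1, so -2 ≤ 2·sin(5n) ≤ 2
Lower bound: -2, Upper bound: 2
The sequence IS bounded

Bounded (-2 ≤ aₙ ≤ 2)


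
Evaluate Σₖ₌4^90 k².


Σₖ₌4^90 k² = Σₖ₌₁^90 k² − Σₖ₌₁^3 k²
= 90·91·181/6 − 3·4·7/6
= 247065 − 14 = 247051

Σk² = 247051


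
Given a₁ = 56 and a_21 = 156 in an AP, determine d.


d = (aₙ - a₁)/(n-1)
= (156 - 56)/(21-1)
= 100/20 = 5

d = 5


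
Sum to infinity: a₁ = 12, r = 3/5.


S∞ = a₁/(1-r) = 12/(1 - 3/5)
= 12/(2/5)
= 30

S∞ = 30


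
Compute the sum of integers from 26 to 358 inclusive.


Σₖ₌26^358 k = Σₖ₌₁^358 k − Σₖ₌₁^25 k
= 358·359/2 − 25·26/2
= 64261 − 325 = 63936

Σk = 63936


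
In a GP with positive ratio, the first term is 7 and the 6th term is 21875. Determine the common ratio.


r^(n-1) = aₙ/a₁
r^5 = 21875/7 = 3125
r = 3125^(1/5)
= 5

r = 5


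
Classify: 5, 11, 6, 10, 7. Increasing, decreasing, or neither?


Differences: 6, -5, 4, -3
Difference at position 1 is +6 (> 0) but position 2 is -5 (< 0) — sequence both rises and falls
→ NOT monotonic

Not monotonic


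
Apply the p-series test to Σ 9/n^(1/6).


p-series test: Σ c/n^p converges if p > 1, diverges if p ≤ 1 (constant c > 0 doesn't affect convergence).
p = 1/6
1/6 ≤ 1 → DIVERGES

Diverges (p = 1/6 ≤ 1)


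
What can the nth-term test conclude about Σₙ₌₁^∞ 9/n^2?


lim(n→∞) 9/n^2 = 0
lim aₙ = 0 → nth-term test is INCONCLUSIVE
(Need other tests; this is actually a convergent p-series with p=2 > 1)

Inconclusive (lim aₙ = 0; need another test)


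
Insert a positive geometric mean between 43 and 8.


GM = √(43×8) = √344 = 18.5472

GM = 18.5472


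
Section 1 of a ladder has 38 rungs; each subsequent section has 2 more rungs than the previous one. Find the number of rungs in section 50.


aₙ = a₁ + (n-1)d
= 38 + (50-1)×2
= 38 + 98
= 136

a_50 = 136


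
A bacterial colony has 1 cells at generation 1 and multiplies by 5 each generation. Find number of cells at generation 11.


aₙ = a₁·r^(n-1)
= 1×5^10
= 1×9765625
= 9765625

a_11 = 9765625


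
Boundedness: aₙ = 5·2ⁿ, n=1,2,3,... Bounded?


aₙ = 5·2ⁿ → as n→∞, aₙ→∞ (since base 2 > 1)
No finite upper bound exists
The sequence is UNBOUNDED

Unbounded (aₙ → ∞ as n → ∞)


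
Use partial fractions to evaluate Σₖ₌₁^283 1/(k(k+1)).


1/(k(k+1)) = 1/k - 1/(k+1) (partial fractions)
Telescoping: Σ = 1 - 1/284 = 283/284

Sum = 283/284


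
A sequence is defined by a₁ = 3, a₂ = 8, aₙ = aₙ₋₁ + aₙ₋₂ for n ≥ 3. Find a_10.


Computing iteratively: 3, 8, 11, 19, 30, 49, 79, 128, 207, 335
a_10 = 335

a_10 = 335


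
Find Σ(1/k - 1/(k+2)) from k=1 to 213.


Telescoping with gap 2: two head and two tail terms survive.
= (1 + 1/2) - (1/214 + 1/215)
= 3/2 - 1/214 - 1/215 = 34293/23005

Sum = 34293/23005


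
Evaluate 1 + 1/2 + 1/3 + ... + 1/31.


H_31 = 1/1 + 1/2 + 1/3 + ... + 1/31
= 290774257297357/72201776446800
≈ 4.0272

H_31 = 290774257297357/72201776446800 ≈ 4.0272


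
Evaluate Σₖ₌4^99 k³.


Σₖ₌4^99 k³ = [99·100/2]² − [3·4/2]²
= 24502500 − 36 = 24502464

Σk³ = 24502464


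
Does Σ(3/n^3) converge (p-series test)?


p-series test: Σ c/n^p converges if p > 1, diverges if p ≤ 1 (constant c > 0 doesn't affect convergence).
p = 3
3 > 1 → CONVERGES

Converges (p = 3 > 1)


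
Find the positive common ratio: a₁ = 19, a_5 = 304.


r^(n-1) = aₙ/a₁
r^4 = 304/19 = 16
r = 16^(1/4)
= ±2; taking r > 0 gives r = 2

r = 2


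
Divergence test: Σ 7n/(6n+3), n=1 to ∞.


lim(n→∞) 7n/(6n+3) = 7/6 = 7/6  (divide numerator and denominator by n)
lim aₙ = 7/6 ≠ 0 → series DIVERGES

Diverges (lim aₙ = 7/6 ≠ 0)


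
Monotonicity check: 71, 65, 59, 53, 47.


Differences: -6, -6, -6, -6
All differences < 0 → strictly DECREASING

Monotonically decreasing


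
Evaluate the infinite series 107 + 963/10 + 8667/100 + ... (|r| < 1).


S∞ = a₁/(1-r) = 107/(1 - 9/10)
= 107/(1/10)
= 1070

S∞ = 1070


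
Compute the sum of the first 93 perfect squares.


n = 93
n(n+1)(2n+1)/6 = 93×94×187/6
= 1634754/6 = 272459

Σk² = 272459


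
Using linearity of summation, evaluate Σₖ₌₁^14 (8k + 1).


Σ(8k+1) = 8·Σk + 1·n
= 8·105 + 1·14
= 840 + 14 = 854

Σ = 854


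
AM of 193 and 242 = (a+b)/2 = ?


AM = (193 + 242)/2 = 435/2 = 217.5

AM = 217.5


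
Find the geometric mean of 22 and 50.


GM = √(22×50) = √1100 = 33.1662

GM = 33.1662


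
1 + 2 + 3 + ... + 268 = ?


n(n+1)/2 = 268×269/2 = 72092/2 = 36046

Σk = 36046


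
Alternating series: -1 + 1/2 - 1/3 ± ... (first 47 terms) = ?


S = -1 + 1/2 - 1/3 + 1/4 - 1/5 + 1/6 - 1/7 + 1/8 ± ...
= -0.7037
(Full series converges to -ln(2) ≈ -0.6931)

S_47 = -0.7037


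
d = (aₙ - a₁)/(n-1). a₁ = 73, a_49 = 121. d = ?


d = (aₙ - a₁)/(n-1)
= (121 - 73)/(49-1)
= 48/48 = 1

d = 1


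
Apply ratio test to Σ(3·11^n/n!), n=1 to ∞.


aₙ = 3·11^n/n!
a_{n+1}/aₙ = 11^(n+1)/(n+1)! × n!/11^n  (constant 3 cancels)
= 11/(n+1)
L = lim(n→∞) 11/(n+1) = 0
L < 1 → series CONVERGES

Converges (ratio test: L = 0 < 1)


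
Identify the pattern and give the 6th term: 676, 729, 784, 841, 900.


Pattern: perfect squares: n²
Terms: 676, 729, 784, 841, 900
Next term = 961

Next term = 961


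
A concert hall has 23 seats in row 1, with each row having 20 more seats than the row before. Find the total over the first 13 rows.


aₙ = 23 + (13-1)×20 = 263
Sₙ = n(a₁+aₙ)/2 = 13×(23+263)/2
= 13×286/2 = 1859

S_13 = 1859


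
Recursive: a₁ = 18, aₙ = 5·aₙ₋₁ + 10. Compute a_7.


Computing step by step:
a_1 = 18
a_2 = 100
a_3 = 510
a_4 = 2560
a_5 = 12810
a_6 = 64060
a_7 = 320310


a_7 = 320310


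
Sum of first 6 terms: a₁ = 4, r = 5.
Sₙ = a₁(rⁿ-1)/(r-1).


Sₙ = 4×(5^6 - 1)/(5 - 1)
= 4×(15625 - 1)/4
= 4×15624/4
= 15624

S_6 = 15624


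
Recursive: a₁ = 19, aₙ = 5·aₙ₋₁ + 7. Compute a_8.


Computing step by step:
a_1 = 19
a_2 = 102
a_3 = 517
a_4 = 2592
a_5 = 12967
a_6 = 64842
a_7 = 324217
a_8 = 1621092


a_8 = 1621092


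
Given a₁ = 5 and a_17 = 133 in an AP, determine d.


d = (aₙ - a₁)/(n-1)
= (133 - 5)/(17-1)
= 128/16 = 8

d = 8


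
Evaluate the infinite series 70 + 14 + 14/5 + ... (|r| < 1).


S∞ = a₁/(1-r) = 70/(1 - 1/5)
= 70/(4/5)
= 175/2

S∞ = 175/2


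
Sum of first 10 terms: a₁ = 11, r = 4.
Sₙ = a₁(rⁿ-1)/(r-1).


Sₙ = 11×(4^10 - 1)/(4 - 1)
= 11×(1048576 - 1)/3
= 11×1048575/3
= 3844775

S_10 = 3844775


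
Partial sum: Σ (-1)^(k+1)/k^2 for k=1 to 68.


S = 1 - 1/4 + 1/9 - 1/16 + 1/25 - 1/36 + 1/49 - 1/64 ± ...
= 0.8224
(Full series converges to +π²/12 ≈ +0.8225)

S_68 = 0.8224


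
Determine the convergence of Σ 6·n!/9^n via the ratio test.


aₙ = 6·n!/9^n
a_{n+1}/aₙ = (n+1)!/9^(n+1) × 9^n/n!  (constant 6 cancels)
= (n+1)/9
L = lim(n→∞) (n+1)/9 = ∞
L > 1 → series DIVERGES

Diverges (ratio test: L = ∞ > 1)


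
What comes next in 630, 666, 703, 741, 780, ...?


Pattern: triangular numbers: n(n+1)/2
Terms: 630, 666, 703, 741, 780
Next term = 820

Next term = 820


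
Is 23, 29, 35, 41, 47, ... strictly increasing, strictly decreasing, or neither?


Differences: 6, 6, 6, 6
All differences > 0 → strictly INCREASING

Monotonically increasing


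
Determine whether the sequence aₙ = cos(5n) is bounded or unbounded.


For all n, -1 ≤ cos(5n) ≤ 1, so -1 ≤ cos(5n) ≤ 1
Lower bound: -1, Upper bound: 1
The sequence IS bounded

Bounded (-1 ≤ aₙ ≤ 1)


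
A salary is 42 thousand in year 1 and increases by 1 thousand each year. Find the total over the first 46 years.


aₙ = 42 + (46-1)×1 = 87
Sₙ = n(a₁+aₙ)/2 = 46×(42+87)/2
= 46×129/2 = 2967

S_46 = 2967


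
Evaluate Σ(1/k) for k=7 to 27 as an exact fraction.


Σₖ₌7^27 1/k = 1/7 + 1/8 + 1/9 + ... + 1/27
= 115768340663/80313433200
≈ 1.4415

Sum = 115768340663/80313433200 ≈ 1.4415


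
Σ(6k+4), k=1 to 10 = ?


Σ(6k+4) = 6·Σk + 4·n
= 6·55 + 4·10
= 330 + 40 = 370

Σ = 370


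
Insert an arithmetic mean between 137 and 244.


AM = (137 + 244)/2 = 381/2 = 190.5

AM = 190.5


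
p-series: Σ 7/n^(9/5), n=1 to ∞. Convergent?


p-series test: Σ c/n^p converges if p > 1, diverges if p ≤ 1 (constant c > 0 doesn't affect convergence).
p = 9/5
9/5 > 1 → CONVERGES

Converges (p = 9/5 > 1)


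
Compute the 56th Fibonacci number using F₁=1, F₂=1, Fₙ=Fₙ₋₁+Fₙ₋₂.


Fibonacci sequence: 1, 1, 2, 3, 5, 8, 13, 21, 34, 55, 89, ...
F(56) = 225851433717

F(56) = 225851433717


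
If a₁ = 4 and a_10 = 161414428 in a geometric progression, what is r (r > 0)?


r^(n-1) = aₙ/a₁
r^9 = 161414428/4 = 40353607
r = 40353607^(1/9)
= 7

r = 7


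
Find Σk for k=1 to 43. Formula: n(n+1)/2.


n(n+1)/2 = 43×44/2 = 1892/2 = 946

Σk = 946


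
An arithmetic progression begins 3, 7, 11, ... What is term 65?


aₙ = a₁ + (n-1)d
= 3 + (65-1)×4
= 3 + 256
= 259

a_65 = 259


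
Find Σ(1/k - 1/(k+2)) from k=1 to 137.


Telescoping with gap 2: two head and two tail terms survive.
= (1 + 1/2) - (1/138 + 1/139)
= 3/2 - 1/138 - 1/139 = 14248/9591

Sum = 14248/9591


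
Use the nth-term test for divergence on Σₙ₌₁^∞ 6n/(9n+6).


lim(n→∞) 6n/(9n+6) = 6/9 = 2/3  (divide numerator and denominator by n)
lim aₙ = 2/3 ≠ 0 → series DIVERGES

Diverges (lim aₙ = 2/3 ≠ 0)


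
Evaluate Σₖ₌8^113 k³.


Σₖ₌8^113 k³ = [113·114/2]² − [7·8/2]²
= 41486481 − 784 = 41485697

Σk³ = 41485697


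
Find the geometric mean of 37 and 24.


GM = √(37×24) = √888 = 29.7993

GM = 29.7993


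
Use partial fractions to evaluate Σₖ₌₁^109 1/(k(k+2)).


1/(k(k+2)) = (1/2)·(1/k - 1/(k+2)) (partial fractions)
Telescoping: Σ = (1/2)·(1 + 1/2 - 1/110 - 1/111) = 9047/12210

Sum = 9047/12210


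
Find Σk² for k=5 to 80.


Σₖ₌5^80 k² = Σₖ₌₁^80 k² − Σₖ₌₁^4 k²
= 80·81·161/6 − 4·5·9/6
= 173880 − 30 = 173850

Σk² = 173850


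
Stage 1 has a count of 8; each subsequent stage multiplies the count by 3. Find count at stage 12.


aₙ = a₁·r^(n-1)
= 8×3^11
= 8×177147
= 1417176

a_12 = 1417176


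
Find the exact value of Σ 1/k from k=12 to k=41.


Σₖ₌12^41 1/k = 1/12 + 1/13 + 1/14 + ... + 1/41
= 40152353888049829/31294312819941600
≈ 1.2831

Sum = 40152353888049829/31294312819941600 ≈ 1.2831


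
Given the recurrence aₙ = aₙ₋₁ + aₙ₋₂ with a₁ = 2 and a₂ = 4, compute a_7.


Computing iteratively: 2, 4, 6, 10, 16, 26, 42
a_7 = 42

a_7 = 42


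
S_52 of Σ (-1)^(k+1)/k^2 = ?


S = 1 - 1/4 + 1/9 - 1/16 + 1/25 - 1/36 + 1/49 - 1/64 ± ...
= 0.8223
(Full series converges to +π²/12 ≈ +0.8225)

S_52 = 0.8223


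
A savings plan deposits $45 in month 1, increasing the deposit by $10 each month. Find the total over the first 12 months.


aₙ = 45 + (12-1)×10 = 155
Sₙ = n(a₁+aₙ)/2 = 12×(45+155)/2
= 12×200/2 = 1200

S_12 = 1200


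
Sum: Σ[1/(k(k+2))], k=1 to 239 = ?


1/(k(k+2)) = (1/2)·(1/k - 1/(k+2)) (partial fractions)
Telescoping: Σ = (1/2)·(1 + 1/2 - 1/240 - 1/241) = 86279/115680

Sum = 86279/115680


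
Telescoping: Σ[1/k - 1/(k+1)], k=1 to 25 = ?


Telescoping: adjacent terms cancel.
= 1/1 - 1/26
= 1 - 1/26 = 25/26

Sum = 25/26


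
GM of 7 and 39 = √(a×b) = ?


GM = √(7×39) = √273 = 16.5227

GM = 16.5227


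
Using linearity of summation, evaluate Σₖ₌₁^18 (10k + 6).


Σ(10k+6) = 10·Σk + 6·n
= 10·171 + 6·18
= 1710 + 108 = 1818

Σ = 1818


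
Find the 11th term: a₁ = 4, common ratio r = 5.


aₙ = a₁·r^(n-1)
= 4×5^10
= 4×9765625
= 39062500

a_11 = 39062500


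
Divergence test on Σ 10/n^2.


lim(n→∞) 10/n^2 = 0
lim aₙ = 0 → nth-term test is INCONCLUSIVE
(Need other tests; this is actually a convergent p-series with p=2 > 1)

Inconclusive (lim aₙ = 0; need another test)


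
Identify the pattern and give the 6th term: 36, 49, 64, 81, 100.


Pattern: perfect squares: n²
Terms: 36, 49, 64, 81, 100
Next term = 121

Next term = 121


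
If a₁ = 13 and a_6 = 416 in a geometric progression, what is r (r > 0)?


r^(n-1) = aₙ/a₁
r^5 = 416/13 = 32
r = 32^(1/5)
= 2

r = 2


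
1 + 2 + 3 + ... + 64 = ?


n(n+1)/2 = 64×65/2 = 4160/2 = 2080

Σk = 2080


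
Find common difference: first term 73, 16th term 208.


d = (aₙ - a₁)/(n-1)
= (208 - 73)/(16-1)
= 135/15 = 9

d = 9


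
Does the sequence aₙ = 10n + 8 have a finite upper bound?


aₙ = 10n + 8 → as n→∞, aₙ→∞
No finite upper bound exists
The sequence is UNBOUNDED

Unbounded (aₙ → ∞ as n → ∞)


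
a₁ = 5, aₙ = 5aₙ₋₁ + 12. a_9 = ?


Computing step by step:
a_1 = 5
a_2 = 37
a_3 = 197
a_4 = 997
a_5 = 4997
a_6 = 24997
a_7 = 124997
a_8 = 624997
a_9 = 3124997


a_9 = 3124997


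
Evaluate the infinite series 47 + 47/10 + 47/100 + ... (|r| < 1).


S∞ = a₁/(1-r) = 47/(1 - 1/10)
= 47/(9/10)
= 470/9

S∞ = 470/9


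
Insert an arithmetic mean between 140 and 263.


AM = (140 + 263)/2 = 403/2 = 201.5

AM = 201.5


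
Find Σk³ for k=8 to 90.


Σₖ₌8^90 k³ = [90·91/2]² − [7·8/2]²
= 16769025 − 784 = 16768241

Σk³ = 16768241


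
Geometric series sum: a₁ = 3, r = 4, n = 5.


Sₙ = 3×(4^5 - 1)/(4 - 1)
= 3×(1024 - 1)/3
= 3×1023/3
= 1023

S_5 = 1023


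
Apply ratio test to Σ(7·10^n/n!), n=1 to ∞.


aₙ = 7·10^n/n!
a_{n+1}/aₙ = 10^(n+1)/(n+1)! × n!/10^n  (constant 7 cancels)
= 10/(n+1)
L = lim(n→∞) 10/(n+1) = 0
L < 1 → series CONVERGES

Converges (ratio test: L = 0 < 1)


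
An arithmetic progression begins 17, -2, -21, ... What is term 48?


aₙ = a₁ + (n-1)d
= 17 + (48-1)×-19
= 17 - 893
= -876

a_48 = -876


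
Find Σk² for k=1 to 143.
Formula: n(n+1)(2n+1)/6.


n = 143
n(n+1)(2n+1)/6 = 143×144×287/6
= 5909904/6 = 984984

Σk² = 984984


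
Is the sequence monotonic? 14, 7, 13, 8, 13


Differences: -7, 6, -5, 5
Difference at position 2 is +6 (> 0) but position 1 is -7 (< 0) — sequence both rises and falls
→ NOT monotonic

Not monotonic


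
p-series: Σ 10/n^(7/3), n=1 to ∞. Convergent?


p-series test: Σ c/n^p converges if p > 1, diverges if p ≤ 1 (constant c > 0 doesn't affect convergence).
p = 7/3
7/3 > 1 → CONVERGES

Converges (p = 7/3 > 1)


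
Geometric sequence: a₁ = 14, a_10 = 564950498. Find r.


r^(n-1) = aₙ/a₁
r^9 = 564950498/14 = 40353607
r = 40353607^(1/9)
= 7

r = 7


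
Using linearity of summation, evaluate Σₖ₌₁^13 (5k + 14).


Σ(5k+14) = 5·Σk + 14·n
= 5·91 + 14·13
= 455 + 182 = 637

Σ = 637


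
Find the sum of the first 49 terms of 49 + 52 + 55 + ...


aₙ = 49 + (49-1)×3 = 193
Sₙ = n(a₁+aₙ)/2 = 49×(49+193)/2
= 49×242/2 = 5929

S_49 = 5929


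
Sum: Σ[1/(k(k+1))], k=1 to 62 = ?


1/(k(k+1)) = 1/k - 1/(k+1) (partial fractions)
Telescoping: Σ = 1 - 1/63 = 62/63

Sum = 62/63


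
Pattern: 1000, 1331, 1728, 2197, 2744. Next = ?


Pattern: perfect cubes: n³
Terms: 1000, 1331, 1728, 2197, 2744
Next term = 3375

Next term = 3375


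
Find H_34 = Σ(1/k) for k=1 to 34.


H_34 = 1/1 + 1/2 + 1/3 + ... + 1/34
= 54062195834749/13127595717600
≈ 4.1182

H_34 = 54062195834749/13127595717600 ≈ 4.1182


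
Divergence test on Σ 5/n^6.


lim(n→∞) 5/n^6 = 0
lim aₙ = 0 → nth-term test is INCONCLUSIVE
(Need other tests; this is actually a convergent p-series with p=6 > 1)

Inconclusive (lim aₙ = 0; need another test)


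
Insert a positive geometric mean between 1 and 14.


GM = √(1×14) = √14 = 3.7417

GM = 3.7417


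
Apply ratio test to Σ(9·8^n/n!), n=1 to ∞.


aₙ = 9·8^n/n!
a_{n+1}/aₙ = 8^(n+1)/(n+1)! × n!/8^n  (constant 9 cancels)
= 8/(n+1)
L = lim(n→∞) 8/(n+1) = 0
L < 1 → series CONVERGES

Converges (ratio test: L = 0 < 1)


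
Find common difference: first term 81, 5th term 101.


d = (aₙ - a₁)/(n-1)
= (101 - 81)/(5-1)
= 20/4 = 5

d = 5


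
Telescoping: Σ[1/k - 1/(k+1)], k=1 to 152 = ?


Telescoping: adjacent terms cancel.
= 1/1 - 1/153
= 1 - 1/153 = 152/153

Sum = 152/153


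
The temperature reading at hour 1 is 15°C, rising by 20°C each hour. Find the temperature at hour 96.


aₙ = a₁ + (n-1)d
= 15 + (96-1)×20
= 15 + 1900
= 1915

a_96 = 1915


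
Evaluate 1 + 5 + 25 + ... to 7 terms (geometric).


Sₙ = 1×(5^7 - 1)/(5 - 1)
= 1×(78125 - 1)/4
= 1×78124/4
= 19531

S_7 = 19531


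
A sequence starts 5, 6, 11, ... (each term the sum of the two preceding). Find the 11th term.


Computing iteratively: 5, 6, 11, 17, 28, 45, 73, 118, 191, 309, 500
a_11 = 500

a_11 = 500


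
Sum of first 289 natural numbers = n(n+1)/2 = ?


n(n+1)/2 = 289×290/2 = 83810/2 = 41905

Σk = 41905


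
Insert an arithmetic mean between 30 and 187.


AM = (30 + 187)/2 = 217/2 = 108.5

AM = 108.5


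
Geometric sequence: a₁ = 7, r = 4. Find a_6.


aₙ = a₁·r^(n-1)
= 7×4^5
= 7×1024
= 7168

a_6 = 7168


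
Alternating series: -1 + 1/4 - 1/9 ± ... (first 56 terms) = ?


S = -1 + 1/4 - 1/9 + 1/16 - 1/25 + 1/36 - 1/49 + 1/64 ± ...
= -0.8223
(Full series converges to -π²/12 ≈ -0.8225)

S_56 = -0.8223


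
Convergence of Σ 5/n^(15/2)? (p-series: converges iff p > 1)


p-series test: Σ c/n^p converges if p > 1, diverges if p ≤ 1 (constant c > 0 doesn't affect convergence).
p = 15/2
15/2 > 1 → CONVERGES

Converges (p = 15/2 > 1)


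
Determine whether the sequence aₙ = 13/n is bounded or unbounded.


a₁ = 13, a₂ = 13/2, a₃ = 13/3, ...
0 < aₙ ≤ 13 for all n ≥ 1
Lower bound: 0, Upper bound: 13
The sequence IS bounded

Bounded (0 < aₙ ≤ 13)


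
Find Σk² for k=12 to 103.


Σₖ₌12^103 k² = Σₖ₌₁^103 k² − Σₖ₌₁^11 k²
= 103·104·207/6 − 11·12·23/6
= 369564 − 506 = 369058

Σk² = 369058


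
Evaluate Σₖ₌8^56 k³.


Σₖ₌8^56 k³ = [56·57/2]² − [7·8/2]²
= 2547216 − 784 = 2546432

Σk³ = 2546432


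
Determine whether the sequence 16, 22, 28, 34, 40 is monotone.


Differences: 6, 6, 6, 6
All differences > 0 → strictly INCREASING

Monotonically increasing


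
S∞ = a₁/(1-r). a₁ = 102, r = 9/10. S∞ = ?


S∞ = a₁/(1-r) = 102/(1 - 9/10)
= 102/(1/10)
= 1020

S∞ = 1020


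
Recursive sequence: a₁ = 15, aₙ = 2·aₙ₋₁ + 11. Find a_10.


Computing step by step:
a_1 = 15
a_2 = 41
a_3 = 93
a_4 = 197
a_5 = 405
a_6 = 821
a_7 = 1653
a_8 = 3317
a_9 = 6645
a_10 = 13301


a_10 = 13301


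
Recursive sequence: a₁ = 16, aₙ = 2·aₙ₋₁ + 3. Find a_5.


Computing step by step:
a_1 = 16
a_2 = 35
a_3 = 73
a_4 = 149
a_5 = 301


a_5 = 301


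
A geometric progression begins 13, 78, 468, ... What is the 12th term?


aₙ = a₁·r^(n-1)
= 13×6^11
= 13×362797056
= 4716361728

a_12 = 4716361728


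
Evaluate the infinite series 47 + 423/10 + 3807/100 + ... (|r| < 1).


S∞ = a₁/(1-r) = 47/(1 - 9/10)
= 47/(1/10)
= 470

S∞ = 470


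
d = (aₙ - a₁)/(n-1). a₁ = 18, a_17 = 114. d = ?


d = (aₙ - a₁)/(n-1)
= (114 - 18)/(17-1)
= 96/16 = 6

d = 6


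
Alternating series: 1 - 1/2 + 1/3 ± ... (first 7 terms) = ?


S = 1 - 1/2 + 1/3 - 1/4 + 1/5 - 1/6 + 1/7
= 0.7595
(Full series converges to +ln(2) ≈ +0.6931)

S_7 = 0.7595


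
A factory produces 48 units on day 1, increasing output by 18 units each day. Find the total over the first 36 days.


aₙ = 48 + (36-1)×18 = 678
Sₙ = n(a₁+aₙ)/2 = 36×(48+678)/2
= 36×726/2 = 13068

S_36 = 13068


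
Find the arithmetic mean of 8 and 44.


AM = (8 + 44)/2 = 52/2 = 26

AM = 26


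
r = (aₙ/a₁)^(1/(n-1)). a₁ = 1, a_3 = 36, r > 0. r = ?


r^(n-1) = aₙ/a₁
r^2 = 36/1 = 36
r = 36^(1/2)
= ±6; taking r > 0 gives r = 6

r = 6
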